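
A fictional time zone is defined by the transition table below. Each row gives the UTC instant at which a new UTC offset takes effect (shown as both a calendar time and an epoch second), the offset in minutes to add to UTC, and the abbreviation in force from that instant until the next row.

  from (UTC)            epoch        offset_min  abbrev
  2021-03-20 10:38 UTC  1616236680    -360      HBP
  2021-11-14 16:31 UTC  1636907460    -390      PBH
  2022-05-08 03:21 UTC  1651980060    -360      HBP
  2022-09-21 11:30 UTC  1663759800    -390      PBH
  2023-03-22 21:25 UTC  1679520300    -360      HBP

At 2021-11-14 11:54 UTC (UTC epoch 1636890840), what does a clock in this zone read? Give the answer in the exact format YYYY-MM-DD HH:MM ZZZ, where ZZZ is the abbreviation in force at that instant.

Query: 2021-11-14 11:54 UTC
Rule 1/5 (HBP, -06:00): 2021-03-20 10:38 UTC ≤ query < 2021-11-14 16:31 UTC
11·60 + 54 - 360 = 354 min
354 = 0·1440 + 354; 354 = 5·60 + 54 → 05:54, same day
→ 2021-11-14 05:54 HBP

2021-11-14 05:54 HBP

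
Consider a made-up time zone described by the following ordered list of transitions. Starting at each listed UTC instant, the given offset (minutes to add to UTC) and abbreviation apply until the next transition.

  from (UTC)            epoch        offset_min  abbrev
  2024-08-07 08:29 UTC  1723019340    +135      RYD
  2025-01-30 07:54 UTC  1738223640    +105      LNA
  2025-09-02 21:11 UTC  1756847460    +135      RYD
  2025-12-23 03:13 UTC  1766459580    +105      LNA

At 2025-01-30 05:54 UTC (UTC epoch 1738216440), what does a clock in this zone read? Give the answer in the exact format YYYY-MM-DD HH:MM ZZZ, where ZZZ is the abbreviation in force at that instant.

Query: 2025-01-30 05:54 UTC
Rule 1/4 (RYD, +02:15): 2024-08-07 08:29 UTC ≤ query < 2025-01-30 07:54 UTC
5·60 + 54 + 135 = 489 min
489 = 0·1440 + 489; 489 = 8·60 + 9 → 08:09, same day
→ 2025-01-30 08:09 RYD

2025-01-30 08:09 RYD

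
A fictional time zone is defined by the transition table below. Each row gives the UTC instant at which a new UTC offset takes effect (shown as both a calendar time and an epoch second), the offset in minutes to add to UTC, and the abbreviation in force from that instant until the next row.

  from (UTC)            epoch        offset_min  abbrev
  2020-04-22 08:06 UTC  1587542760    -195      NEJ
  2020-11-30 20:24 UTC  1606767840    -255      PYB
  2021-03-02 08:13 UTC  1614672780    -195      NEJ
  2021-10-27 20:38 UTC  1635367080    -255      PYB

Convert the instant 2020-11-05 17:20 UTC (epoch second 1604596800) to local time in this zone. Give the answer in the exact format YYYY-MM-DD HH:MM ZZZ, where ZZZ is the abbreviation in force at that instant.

Query: 2020-11-05 17:20 UTC
Rule 1/4 (NEJ, -03:15): 2020-04-22 08:06 UTC ≤ query < 2020-11-30 20:24 UTC
17·60 + 20 - 195 = 845 min
845 = 0·1440 + 845; 845 = 14·60 + 5 → 14:05, same day
→ 2020-11-05 14:05 NEJ

2020-11-05 14:05 NEJ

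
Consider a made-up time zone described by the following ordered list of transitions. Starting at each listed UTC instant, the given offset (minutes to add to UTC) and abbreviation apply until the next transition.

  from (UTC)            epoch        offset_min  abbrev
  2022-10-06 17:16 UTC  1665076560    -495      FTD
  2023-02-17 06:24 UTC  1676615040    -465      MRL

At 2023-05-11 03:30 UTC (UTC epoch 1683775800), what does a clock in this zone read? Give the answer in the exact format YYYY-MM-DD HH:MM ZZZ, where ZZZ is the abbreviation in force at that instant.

2023-05-10 19:45 MRL

Query: 2023-05-11 03:30 UTC
Rule 2/2 (MRL, -07:45): 2023-02-17 06:24 UTC ≤ query < +∞
3·60 + 30 - 465 = -255 min
-255 = -1·1440 + 1185; 1185 = 19·60 + 45 → 19:45, 2023-05-11 - 1 day = 2023-05-10
→ 2023-05-10 19:45 MRL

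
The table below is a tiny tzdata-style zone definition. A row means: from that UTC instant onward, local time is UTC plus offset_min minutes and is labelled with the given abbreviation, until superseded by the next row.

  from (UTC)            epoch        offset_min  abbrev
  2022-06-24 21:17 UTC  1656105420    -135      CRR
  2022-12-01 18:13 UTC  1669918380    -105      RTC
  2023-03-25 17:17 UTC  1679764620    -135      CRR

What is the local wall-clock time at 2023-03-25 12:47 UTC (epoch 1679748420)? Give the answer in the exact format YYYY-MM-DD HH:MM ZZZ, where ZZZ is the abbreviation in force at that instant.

Query: 2023-03-25 12:47 UTC
Rule 2/3 (RTC, -01:45): 2022-12-01 18:13 UTC ≤ query < 2023-03-25 17:17 UTC
12·60 + 47 - 105 = 662 min
662 = 0·1440 + 662; 662 = 11·60 + 2 → 11:02, same day
→ 2023-03-25 11:02 RTC

2023-03-25 11:02 RTC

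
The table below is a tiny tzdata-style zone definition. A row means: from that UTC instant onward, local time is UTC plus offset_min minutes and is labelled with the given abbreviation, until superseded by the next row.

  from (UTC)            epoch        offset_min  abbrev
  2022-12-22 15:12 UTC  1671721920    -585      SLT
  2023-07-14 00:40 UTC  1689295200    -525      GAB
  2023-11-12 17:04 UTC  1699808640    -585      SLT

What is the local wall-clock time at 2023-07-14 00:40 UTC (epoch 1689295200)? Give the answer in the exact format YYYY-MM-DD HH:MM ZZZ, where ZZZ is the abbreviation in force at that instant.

Query: 2023-07-14 00:40 UTC
Rule 2/3 (GAB, -08:45): 2023-07-14 00:40 UTC ≤ query < 2023-11-12 17:04 UTC
0·60 + 40 - 525 = -485 min
-485 = -1·1440 + 955; 955 = 15·60 + 55 → 15:55, 2023-07-14 - 1 day = 2023-07-13
→ 2023-07-13 15:55 GAB

2023-07-13 15:55 GAB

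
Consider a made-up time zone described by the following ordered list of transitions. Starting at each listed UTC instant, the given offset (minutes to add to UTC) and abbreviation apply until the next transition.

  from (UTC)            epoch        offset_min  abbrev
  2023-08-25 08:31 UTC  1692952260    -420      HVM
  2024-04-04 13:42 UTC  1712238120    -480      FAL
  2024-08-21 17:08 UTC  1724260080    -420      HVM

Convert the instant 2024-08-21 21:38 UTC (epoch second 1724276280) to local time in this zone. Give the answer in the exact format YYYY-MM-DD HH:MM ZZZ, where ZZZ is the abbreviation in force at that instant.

Query: 2024-08-21 21:38 UTC
Rule 3/3 (HVM, -07:00): 2024-08-21 17:08 UTC ≤ query < +∞
21·60 + 38 - 420 = 878 min
878 = 0·1440 + 878; 878 = 14·60 + 38 → 14:38, same day
→ 2024-08-21 14:38 HVM

2024-08-21 14:38 HVM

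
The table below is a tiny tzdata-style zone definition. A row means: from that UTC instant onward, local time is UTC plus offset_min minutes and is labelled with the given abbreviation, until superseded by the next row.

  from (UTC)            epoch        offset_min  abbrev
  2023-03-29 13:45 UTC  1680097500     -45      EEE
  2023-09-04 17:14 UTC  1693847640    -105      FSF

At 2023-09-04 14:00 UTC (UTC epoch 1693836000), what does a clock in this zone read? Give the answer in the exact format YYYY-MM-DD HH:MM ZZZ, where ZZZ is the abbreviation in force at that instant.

2023-09-04 13:15 EEE

Query: 2023-09-04 14:00 UTC
Rule 1/2 (EEE, -00:45): 2023-03-29 13:45 UTC ≤ query < 2023-09-04 17:14 UTC
14·60 + 0 - 45 = 795 min
795 = 0·1440 + 795; 795 = 13·60 + 15 → 13:15, same day
→ 2023-09-04 13:15 EEE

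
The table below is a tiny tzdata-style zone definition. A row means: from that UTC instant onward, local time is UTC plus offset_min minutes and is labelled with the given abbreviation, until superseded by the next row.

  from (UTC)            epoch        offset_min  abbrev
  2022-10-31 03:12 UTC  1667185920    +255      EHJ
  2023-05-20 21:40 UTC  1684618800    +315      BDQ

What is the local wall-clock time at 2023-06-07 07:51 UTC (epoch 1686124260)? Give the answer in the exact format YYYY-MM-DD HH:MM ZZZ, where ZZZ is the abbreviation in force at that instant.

2023-06-07 13:06 BDQ

Query: 2023-06-07 07:51 UTC
Rule 2/2 (BDQ, +05:15): 2023-05-20 21:40 UTC ≤ query < +∞
7·60 + 51 + 315 = 786 min
786 = 0·1440 + 786; 786 = 13·60 + 6 → 13:06, same day
→ 2023-06-07 13:06 BDQ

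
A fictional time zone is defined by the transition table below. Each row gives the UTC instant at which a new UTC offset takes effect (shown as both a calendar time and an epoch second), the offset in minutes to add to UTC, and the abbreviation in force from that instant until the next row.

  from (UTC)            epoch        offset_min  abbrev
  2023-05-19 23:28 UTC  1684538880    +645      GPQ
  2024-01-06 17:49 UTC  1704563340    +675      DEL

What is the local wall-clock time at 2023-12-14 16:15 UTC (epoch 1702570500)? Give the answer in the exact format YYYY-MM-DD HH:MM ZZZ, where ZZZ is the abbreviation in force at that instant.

Query: 2023-12-14 16:15 UTC
Rule 1/2 (GPQ, +10:45): 2023-05-19 23:28 UTC ≤ query < 2024-01-06 17:49 UTC
16·60 + 15 + 645 = 1620 min
1620 = 1·1440 + 180; 180 = 3·60 + 0 → 03:00, 2023-12-14 + 1 day = 2023-12-15
→ 2023-12-15 03:00 GPQ

2023-12-15 03:00 GPQ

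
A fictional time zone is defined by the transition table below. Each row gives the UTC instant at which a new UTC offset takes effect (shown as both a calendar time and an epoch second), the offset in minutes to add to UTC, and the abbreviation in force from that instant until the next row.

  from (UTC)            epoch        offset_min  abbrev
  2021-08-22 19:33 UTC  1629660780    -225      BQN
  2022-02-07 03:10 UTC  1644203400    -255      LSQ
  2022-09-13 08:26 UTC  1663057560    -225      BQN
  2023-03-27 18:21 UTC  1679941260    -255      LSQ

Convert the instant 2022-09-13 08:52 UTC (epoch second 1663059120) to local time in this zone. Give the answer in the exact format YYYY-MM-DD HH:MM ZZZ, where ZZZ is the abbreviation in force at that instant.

2022-09-13 05:07 BQN

Query: 2022-09-13 08:52 UTC
Rule 3/4 (BQN, -03:45): 2022-09-13 08:26 UTC ≤ query < 2023-03-27 18:21 UTC
8·60 + 52 - 225 = 307 min
307 = 0·1440 + 307; 307 = 5·60 + 7 → 05:07, same day
→ 2022-09-13 05:07 BQN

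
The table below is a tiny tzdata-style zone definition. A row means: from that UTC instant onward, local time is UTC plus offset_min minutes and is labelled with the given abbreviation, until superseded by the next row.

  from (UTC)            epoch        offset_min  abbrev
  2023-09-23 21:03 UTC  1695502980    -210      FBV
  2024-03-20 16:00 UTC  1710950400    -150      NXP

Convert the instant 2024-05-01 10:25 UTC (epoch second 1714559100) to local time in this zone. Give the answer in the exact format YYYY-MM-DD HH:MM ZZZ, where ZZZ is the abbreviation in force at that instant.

Query: 2024-05-01 10:25 UTC
Rule 2/2 (NXP, -02:30): 2024-03-20 16:00 UTC ≤ query < +∞
10·60 + 25 - 150 = 475 min
475 = 0·1440 + 475; 475 = 7·60 + 55 → 07:55, same day
→ 2024-05-01 07:55 NXP

2024-05-01 07:55 NXP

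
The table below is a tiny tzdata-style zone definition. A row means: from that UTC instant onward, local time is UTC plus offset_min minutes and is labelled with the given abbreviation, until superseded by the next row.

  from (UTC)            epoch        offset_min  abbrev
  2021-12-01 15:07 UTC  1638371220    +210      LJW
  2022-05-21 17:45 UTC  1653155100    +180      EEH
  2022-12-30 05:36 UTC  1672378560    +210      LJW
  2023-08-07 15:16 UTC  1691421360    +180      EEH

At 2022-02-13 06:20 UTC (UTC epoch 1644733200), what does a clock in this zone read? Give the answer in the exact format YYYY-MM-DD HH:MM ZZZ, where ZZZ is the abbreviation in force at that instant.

2022-02-13 09:50 LJW

Query: 2022-02-13 06:20 UTC
Rule 1/4 (LJW, +03:30): 2021-12-01 15:07 UTC ≤ query < 2022-05-21 17:45 UTC
6·60 + 20 + 210 = 590 min
590 = 0·1440 + 590; 590 = 9·60 + 50 → 09:50, same day
→ 2022-02-13 09:50 LJW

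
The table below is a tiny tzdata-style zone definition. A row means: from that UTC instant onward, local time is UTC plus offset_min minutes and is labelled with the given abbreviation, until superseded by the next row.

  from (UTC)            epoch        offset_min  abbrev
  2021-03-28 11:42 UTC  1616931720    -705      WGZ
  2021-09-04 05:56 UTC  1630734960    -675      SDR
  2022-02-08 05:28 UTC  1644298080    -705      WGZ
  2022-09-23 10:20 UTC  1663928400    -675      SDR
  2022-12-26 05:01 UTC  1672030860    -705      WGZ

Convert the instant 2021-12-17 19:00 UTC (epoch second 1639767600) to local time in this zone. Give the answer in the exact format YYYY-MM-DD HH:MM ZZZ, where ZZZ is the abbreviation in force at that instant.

2021-12-17 07:45 SDR

Query: 2021-12-17 19:00 UTC
Rule 2/5 (SDR, -11:15): 2021-09-04 05:56 UTC ≤ query < 2022-02-08 05:28 UTC
19·60 + 0 - 675 = 465 min
465 = 0·1440 + 465; 465 = 7·60 + 45 → 07:45, same day
→ 2021-12-17 07:45 SDR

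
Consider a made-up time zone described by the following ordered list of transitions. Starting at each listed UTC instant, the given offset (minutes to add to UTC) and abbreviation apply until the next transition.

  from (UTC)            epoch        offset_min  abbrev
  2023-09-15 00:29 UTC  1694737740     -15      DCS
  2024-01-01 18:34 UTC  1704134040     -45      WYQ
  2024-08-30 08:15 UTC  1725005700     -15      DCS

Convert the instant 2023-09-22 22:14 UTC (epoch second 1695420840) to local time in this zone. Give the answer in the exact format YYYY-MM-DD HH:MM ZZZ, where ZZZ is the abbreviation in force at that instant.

Query: 2023-09-22 22:14 UTC
Rule 1/3 (DCS, -00:15): 2023-09-15 00:29 UTC ≤ query < 2024-01-01 18:34 UTC
22·60 + 14 - 15 = 1319 min
1319 = 0·1440 + 1319; 1319 = 21·60 + 59 → 21:59, same day
→ 2023-09-22 21:59 DCS

2023-09-22 21:59 DCS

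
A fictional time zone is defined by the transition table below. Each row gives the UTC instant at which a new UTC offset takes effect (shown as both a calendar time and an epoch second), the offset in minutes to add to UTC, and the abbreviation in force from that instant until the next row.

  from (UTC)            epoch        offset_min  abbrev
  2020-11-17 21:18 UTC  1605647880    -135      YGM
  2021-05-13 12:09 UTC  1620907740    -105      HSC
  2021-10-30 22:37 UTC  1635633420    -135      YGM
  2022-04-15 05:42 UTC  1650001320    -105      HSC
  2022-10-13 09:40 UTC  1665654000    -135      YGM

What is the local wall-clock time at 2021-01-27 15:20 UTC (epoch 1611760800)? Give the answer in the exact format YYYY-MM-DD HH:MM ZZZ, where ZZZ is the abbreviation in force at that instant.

2021-01-27 13:05 YGM

Query: 2021-01-27 15:20 UTC
Rule 1/5 (YGM, -02:15): 2020-11-17 21:18 UTC ≤ query < 2021-05-13 12:09 UTC
15·60 + 20 - 135 = 785 min
785 = 0·1440 + 785; 785 = 13·60 + 5 → 13:05, same day
→ 2021-01-27 13:05 YGM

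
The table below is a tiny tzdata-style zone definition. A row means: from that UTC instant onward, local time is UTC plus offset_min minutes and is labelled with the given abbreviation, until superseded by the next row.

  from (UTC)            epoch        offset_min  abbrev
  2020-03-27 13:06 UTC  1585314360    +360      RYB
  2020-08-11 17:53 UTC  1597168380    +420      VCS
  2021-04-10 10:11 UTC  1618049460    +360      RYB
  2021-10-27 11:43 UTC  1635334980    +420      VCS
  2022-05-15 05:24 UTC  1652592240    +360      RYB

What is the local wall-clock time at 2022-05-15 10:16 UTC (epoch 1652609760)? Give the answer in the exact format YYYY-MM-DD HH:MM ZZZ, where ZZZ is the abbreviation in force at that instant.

Query: 2022-05-15 10:16 UTC
Rule 5/5 (RYB, +06:00): 2022-05-15 05:24 UTC ≤ query < +∞
10·60 + 16 + 360 = 976 min
976 = 0·1440 + 976; 976 = 16·60 + 16 → 16:16, same day
→ 2022-05-15 16:16 RYB

2022-05-15 16:16 RYB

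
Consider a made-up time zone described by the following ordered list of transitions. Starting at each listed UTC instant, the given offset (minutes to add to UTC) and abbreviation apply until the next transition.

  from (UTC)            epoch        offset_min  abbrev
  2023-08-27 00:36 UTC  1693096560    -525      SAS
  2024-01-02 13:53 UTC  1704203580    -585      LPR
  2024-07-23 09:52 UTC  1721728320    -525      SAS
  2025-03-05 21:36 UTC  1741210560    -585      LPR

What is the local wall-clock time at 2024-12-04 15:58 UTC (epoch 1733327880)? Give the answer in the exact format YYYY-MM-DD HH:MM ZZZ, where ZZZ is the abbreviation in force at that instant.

Query: 2024-12-04 15:58 UTC
Rule 3/4 (SAS, -08:45): 2024-07-23 09:52 UTC ≤ query < 2025-03-05 21:36 UTC
15·60 + 58 - 525 = 433 min
433 = 0·1440 + 433; 433 = 7·60 + 13 → 07:13, same day
→ 2024-12-04 07:13 SAS

2024-12-04 07:13 SAS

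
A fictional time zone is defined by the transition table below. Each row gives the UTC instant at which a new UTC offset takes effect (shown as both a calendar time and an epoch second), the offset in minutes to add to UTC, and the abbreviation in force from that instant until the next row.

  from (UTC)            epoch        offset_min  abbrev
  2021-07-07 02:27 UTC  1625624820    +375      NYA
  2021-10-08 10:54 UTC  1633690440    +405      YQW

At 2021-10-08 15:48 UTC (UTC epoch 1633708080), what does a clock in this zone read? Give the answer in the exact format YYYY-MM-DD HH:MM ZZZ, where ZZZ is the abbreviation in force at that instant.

2021-10-08 22:33 YQW

Query: 2021-10-08 15:48 UTC
Rule 2/2 (YQW, +06:45): 2021-10-08 10:54 UTC ≤ query < +∞
15·60 + 48 + 405 = 1353 min
1353 = 0·1440 + 1353; 1353 = 22·60 + 33 → 22:33, same day
→ 2021-10-08 22:33 YQW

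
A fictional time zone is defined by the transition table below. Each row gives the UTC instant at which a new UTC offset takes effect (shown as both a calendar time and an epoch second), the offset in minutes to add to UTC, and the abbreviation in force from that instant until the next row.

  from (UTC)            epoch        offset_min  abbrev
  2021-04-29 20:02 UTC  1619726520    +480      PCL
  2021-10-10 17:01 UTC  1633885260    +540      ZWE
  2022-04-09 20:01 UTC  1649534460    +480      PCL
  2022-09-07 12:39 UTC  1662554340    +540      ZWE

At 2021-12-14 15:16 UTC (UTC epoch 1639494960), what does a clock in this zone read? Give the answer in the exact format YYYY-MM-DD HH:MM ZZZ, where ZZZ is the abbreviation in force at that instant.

Query: 2021-12-14 15:16 UTC
Rule 2/4 (ZWE, +09:00): 2021-10-10 17:01 UTC ≤ query < 2022-04-09 20:01 UTC
15·60 + 16 + 540 = 1456 min
1456 = 1·1440 + 16; 16 = 0·60 + 16 → 00:16, 2021-12-14 + 1 day = 2021-12-15
→ 2021-12-15 00:16 ZWE

2021-12-15 00:16 ZWE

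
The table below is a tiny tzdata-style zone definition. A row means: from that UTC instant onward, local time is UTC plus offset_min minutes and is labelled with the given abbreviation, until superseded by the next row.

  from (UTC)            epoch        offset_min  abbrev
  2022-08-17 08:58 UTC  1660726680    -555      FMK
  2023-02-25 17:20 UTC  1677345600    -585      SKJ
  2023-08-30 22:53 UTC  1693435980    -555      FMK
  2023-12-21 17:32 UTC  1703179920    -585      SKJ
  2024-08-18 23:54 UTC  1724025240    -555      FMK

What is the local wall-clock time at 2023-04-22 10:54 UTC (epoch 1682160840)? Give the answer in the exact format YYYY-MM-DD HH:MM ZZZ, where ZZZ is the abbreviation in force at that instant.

2023-04-22 01:09 SKJ

Query: 2023-04-22 10:54 UTC
Rule 2/5 (SKJ, -09:45): 2023-02-25 17:20 UTC ≤ query < 2023-08-30 22:53 UTC
10·60 + 54 - 585 = 69 min
69 = 0·1440 + 69; 69 = 1·60 + 9 → 01:09, same day
→ 2023-04-22 01:09 SKJ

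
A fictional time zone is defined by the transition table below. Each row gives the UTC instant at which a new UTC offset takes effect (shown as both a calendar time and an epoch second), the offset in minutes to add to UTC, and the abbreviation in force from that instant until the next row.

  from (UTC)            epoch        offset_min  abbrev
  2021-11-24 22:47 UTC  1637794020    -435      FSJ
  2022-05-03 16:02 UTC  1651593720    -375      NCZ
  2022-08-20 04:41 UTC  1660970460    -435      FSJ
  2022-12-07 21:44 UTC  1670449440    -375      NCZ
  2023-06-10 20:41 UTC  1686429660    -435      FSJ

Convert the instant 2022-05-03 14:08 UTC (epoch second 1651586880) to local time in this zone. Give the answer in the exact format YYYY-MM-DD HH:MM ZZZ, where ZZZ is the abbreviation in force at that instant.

Query: 2022-05-03 14:08 UTC
Rule 1/5 (FSJ, -07:15): 2021-11-24 22:47 UTC ≤ query < 2022-05-03 16:02 UTC
14·60 + 8 - 435 = 413 min
413 = 0·1440 + 413; 413 = 6·60 + 53 → 06:53, same day
→ 2022-05-03 06:53 FSJ

2022-05-03 06:53 FSJ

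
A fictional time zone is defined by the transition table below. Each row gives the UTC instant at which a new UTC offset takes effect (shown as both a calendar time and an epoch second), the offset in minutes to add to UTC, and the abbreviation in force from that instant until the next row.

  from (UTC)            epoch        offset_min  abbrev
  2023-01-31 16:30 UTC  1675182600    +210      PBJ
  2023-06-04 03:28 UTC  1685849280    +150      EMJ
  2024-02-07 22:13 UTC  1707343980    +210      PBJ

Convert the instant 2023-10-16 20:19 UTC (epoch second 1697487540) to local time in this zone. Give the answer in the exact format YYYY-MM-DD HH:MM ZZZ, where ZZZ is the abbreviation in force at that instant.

2023-10-16 22:49 EMJ

Query: 2023-10-16 20:19 UTC
Rule 2/3 (EMJ, +02:30): 2023-06-04 03:28 UTC ≤ query < 2024-02-07 22:13 UTC
20·60 + 19 + 150 = 1369 min
1369 = 0·1440 + 1369; 1369 = 22·60 + 49 → 22:49, same day
→ 2023-10-16 22:49 EMJ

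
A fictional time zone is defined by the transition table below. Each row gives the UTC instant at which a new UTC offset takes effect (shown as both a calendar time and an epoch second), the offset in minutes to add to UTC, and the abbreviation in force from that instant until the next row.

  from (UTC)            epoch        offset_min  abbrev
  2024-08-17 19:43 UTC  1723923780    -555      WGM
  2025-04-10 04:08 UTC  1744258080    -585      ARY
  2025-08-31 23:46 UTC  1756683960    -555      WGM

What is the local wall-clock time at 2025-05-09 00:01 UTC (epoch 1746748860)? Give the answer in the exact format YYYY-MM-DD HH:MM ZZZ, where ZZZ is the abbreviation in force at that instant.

2025-05-08 14:16 ARY

Query: 2025-05-09 00:01 UTC
Rule 2/3 (ARY, -09:45): 2025-04-10 04:08 UTC ≤ query < 2025-08-31 23:46 UTC
0·60 + 1 - 585 = -584 min
-584 = -1·1440 + 856; 856 = 14·60 + 16 → 14:16, 2025-05-09 - 1 day = 2025-05-08
→ 2025-05-08 14:16 ARY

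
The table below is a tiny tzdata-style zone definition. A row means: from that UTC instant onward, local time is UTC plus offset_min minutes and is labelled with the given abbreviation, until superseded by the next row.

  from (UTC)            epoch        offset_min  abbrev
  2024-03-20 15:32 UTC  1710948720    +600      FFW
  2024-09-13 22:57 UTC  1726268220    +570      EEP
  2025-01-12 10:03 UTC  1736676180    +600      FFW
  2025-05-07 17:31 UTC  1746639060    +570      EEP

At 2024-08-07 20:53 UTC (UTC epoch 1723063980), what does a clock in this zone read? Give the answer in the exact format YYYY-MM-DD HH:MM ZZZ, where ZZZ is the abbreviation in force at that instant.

Query: 2024-08-07 20:53 UTC
Rule 1/4 (FFW, +10:00): 2024-03-20 15:32 UTC ≤ query < 2024-09-13 22:57 UTC
20·60 + 53 + 600 = 1853 min
1853 = 1·1440 + 413; 413 = 6·60 + 53 → 06:53, 2024-08-07 + 1 day = 2024-08-08
→ 2024-08-08 06:53 FFW

2024-08-08 06:53 FFW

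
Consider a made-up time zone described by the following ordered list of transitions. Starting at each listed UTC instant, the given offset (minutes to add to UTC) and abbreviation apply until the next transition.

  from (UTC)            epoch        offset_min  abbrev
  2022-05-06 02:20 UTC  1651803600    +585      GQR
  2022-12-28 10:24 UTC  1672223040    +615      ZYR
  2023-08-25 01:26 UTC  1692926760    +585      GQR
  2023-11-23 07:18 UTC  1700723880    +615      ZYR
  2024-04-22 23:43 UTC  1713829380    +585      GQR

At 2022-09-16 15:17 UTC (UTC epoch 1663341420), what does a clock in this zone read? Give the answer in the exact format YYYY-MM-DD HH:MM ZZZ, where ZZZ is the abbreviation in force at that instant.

2022-09-17 01:02 GQR

Query: 2022-09-16 15:17 UTC
Rule 1/5 (GQR, +09:45): 2022-05-06 02:20 UTC ≤ query < 2022-12-28 10:24 UTC
15·60 + 17 + 585 = 1502 min
1502 = 1·1440 + 62; 62 = 1·60 + 2 → 01:02, 2022-09-16 + 1 day = 2022-09-17
→ 2022-09-17 01:02 GQR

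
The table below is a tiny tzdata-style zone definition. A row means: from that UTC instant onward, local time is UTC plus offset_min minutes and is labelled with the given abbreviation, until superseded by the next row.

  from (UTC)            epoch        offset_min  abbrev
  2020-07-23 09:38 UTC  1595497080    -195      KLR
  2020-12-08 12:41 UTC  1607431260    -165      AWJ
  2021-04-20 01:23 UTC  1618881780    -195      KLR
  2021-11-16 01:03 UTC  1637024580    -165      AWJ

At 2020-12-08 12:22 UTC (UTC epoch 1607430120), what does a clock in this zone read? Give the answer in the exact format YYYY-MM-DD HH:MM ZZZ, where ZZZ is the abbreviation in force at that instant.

2020-12-08 09:07 KLR

Query: 2020-12-08 12:22 UTC
Rule 1/4 (KLR, -03:15): 2020-07-23 09:38 UTC ≤ query < 2020-12-08 12:41 UTC
12·60 + 22 - 195 = 547 min
547 = 0·1440 + 547; 547 = 9·60 + 7 → 09:07, same day
→ 2020-12-08 09:07 KLR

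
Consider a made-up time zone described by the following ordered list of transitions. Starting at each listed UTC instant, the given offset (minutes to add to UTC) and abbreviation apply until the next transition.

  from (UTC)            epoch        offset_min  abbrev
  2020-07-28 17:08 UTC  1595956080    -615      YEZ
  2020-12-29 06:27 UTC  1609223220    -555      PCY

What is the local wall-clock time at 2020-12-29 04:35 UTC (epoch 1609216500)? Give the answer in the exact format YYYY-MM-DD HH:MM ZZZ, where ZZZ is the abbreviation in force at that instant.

Query: 2020-12-29 04:35 UTC
Rule 1/2 (YEZ, -10:15): 2020-07-28 17:08 UTC ≤ query < 2020-12-29 06:27 UTC
4·60 + 35 - 615 = -340 min
-340 = -1·1440 + 1100; 1100 = 18·60 + 20 → 18:20, 2020-12-29 - 1 day = 2020-12-28
→ 2020-12-28 18:20 YEZ

2020-12-28 18:20 YEZ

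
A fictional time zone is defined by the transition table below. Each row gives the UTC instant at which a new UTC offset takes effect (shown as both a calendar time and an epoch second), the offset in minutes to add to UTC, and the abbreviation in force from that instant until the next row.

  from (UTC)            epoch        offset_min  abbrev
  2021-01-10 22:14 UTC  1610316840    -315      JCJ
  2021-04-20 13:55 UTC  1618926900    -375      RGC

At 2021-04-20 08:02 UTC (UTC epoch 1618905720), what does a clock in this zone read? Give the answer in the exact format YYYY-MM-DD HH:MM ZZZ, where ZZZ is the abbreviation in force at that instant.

Query: 2021-04-20 08:02 UTC
Rule 1/2 (JCJ, -05:15): 2021-01-10 22:14 UTC ≤ query < 2021-04-20 13:55 UTC
8·60 + 2 - 315 = 167 min
167 = 0·1440 + 167; 167 = 2·60 + 47 → 02:47, same day
→ 2021-04-20 02:47 JCJ

2021-04-20 02:47 JCJ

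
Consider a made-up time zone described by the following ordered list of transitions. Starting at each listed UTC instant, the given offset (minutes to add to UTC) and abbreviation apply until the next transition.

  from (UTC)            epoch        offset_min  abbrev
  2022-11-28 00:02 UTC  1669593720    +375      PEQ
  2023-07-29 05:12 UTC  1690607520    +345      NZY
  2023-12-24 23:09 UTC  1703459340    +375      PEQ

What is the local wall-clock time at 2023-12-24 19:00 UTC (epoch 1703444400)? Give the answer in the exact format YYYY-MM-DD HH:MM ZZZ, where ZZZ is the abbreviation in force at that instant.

2023-12-25 00:45 NZY

Query: 2023-12-24 19:00 UTC
Rule 2/3 (NZY, +05:45): 2023-07-29 05:12 UTC ≤ query < 2023-12-24 23:09 UTC
19·60 + 0 + 345 = 1485 min
1485 = 1·1440 + 45; 45 = 0·60 + 45 → 00:45, 2023-12-24 + 1 day = 2023-12-25
→ 2023-12-25 00:45 NZY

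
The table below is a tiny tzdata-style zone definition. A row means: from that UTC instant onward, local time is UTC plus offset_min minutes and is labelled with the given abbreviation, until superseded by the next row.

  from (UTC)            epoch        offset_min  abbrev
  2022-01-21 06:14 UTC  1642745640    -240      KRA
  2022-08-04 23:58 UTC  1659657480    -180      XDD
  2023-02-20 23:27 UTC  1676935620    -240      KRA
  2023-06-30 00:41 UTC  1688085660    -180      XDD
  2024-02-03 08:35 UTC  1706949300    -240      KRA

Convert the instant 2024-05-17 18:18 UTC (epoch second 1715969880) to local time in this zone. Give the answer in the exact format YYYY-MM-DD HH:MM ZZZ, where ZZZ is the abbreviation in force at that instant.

Query: 2024-05-17 18:18 UTC
Rule 5/5 (KRA, -04:00): 2024-02-03 08:35 UTC ≤ query < +∞
18·60 + 18 - 240 = 858 min
858 = 0·1440 + 858; 858 = 14·60 + 18 → 14:18, same day
→ 2024-05-17 14:18 KRA

2024-05-17 14:18 KRA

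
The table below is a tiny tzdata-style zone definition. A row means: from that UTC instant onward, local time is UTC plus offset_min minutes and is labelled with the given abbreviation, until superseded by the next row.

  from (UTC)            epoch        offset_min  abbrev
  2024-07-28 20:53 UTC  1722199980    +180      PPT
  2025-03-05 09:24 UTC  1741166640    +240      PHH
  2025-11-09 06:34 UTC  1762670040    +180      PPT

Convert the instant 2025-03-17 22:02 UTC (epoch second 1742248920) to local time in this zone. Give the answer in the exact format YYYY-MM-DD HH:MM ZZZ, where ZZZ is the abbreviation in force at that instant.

2025-03-18 02:02 PHH

Query: 2025-03-17 22:02 UTC
Rule 2/3 (PHH, +04:00): 2025-03-05 09:24 UTC ≤ query < 2025-11-09 06:34 UTC
22·60 + 2 + 240 = 1562 min
1562 = 1·1440 + 122; 122 = 2·60 + 2 → 02:02, 2025-03-17 + 1 day = 2025-03-18
→ 2025-03-18 02:02 PHH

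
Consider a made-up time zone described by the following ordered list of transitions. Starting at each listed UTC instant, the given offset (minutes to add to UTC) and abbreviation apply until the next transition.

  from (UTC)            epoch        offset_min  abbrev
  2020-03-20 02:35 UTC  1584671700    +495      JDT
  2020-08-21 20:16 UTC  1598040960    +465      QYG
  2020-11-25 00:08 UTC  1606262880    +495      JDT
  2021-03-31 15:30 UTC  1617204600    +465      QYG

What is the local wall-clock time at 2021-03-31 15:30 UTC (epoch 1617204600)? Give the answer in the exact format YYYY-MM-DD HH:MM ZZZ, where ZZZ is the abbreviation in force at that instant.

Query: 2021-03-31 15:30 UTC
Rule 4/4 (QYG, +07:45): 2021-03-31 15:30 UTC ≤ query < +∞
15·60 + 30 + 465 = 1395 min
1395 = 0·1440 + 1395; 1395 = 23·60 + 15 → 23:15, same day
→ 2021-03-31 23:15 QYG

2021-03-31 23:15 QYG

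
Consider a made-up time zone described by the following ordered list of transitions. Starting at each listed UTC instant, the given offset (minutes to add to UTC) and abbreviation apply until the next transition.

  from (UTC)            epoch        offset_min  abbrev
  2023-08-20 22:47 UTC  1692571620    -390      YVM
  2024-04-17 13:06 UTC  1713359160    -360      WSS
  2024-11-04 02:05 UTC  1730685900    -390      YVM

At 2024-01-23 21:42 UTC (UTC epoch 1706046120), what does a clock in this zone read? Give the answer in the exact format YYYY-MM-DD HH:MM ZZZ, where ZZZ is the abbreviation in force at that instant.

Query: 2024-01-23 21:42 UTC
Rule 1/3 (YVM, -06:30): 2023-08-20 22:47 UTC ≤ query < 2024-04-17 13:06 UTC
21·60 + 42 - 390 = 912 min
912 = 0·1440 + 912; 912 = 15·60 + 12 → 15:12, same day
→ 2024-01-23 15:12 YVM

2024-01-23 15:12 YVM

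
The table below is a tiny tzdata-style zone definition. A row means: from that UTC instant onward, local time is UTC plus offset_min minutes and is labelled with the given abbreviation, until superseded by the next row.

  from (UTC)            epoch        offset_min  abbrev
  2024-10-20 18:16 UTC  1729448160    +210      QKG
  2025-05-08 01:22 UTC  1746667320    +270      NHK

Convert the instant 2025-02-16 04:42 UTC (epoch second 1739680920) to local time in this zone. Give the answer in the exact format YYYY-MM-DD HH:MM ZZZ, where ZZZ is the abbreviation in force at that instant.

2025-02-16 08:12 QKG

Query: 2025-02-16 04:42 UTC
Rule 1/2 (QKG, +03:30): 2024-10-20 18:16 UTC ≤ query < 2025-05-08 01:22 UTC
4·60 + 42 + 210 = 492 min
492 = 0·1440 + 492; 492 = 8·60 + 12 → 08:12, same day
→ 2025-02-16 08:12 QKG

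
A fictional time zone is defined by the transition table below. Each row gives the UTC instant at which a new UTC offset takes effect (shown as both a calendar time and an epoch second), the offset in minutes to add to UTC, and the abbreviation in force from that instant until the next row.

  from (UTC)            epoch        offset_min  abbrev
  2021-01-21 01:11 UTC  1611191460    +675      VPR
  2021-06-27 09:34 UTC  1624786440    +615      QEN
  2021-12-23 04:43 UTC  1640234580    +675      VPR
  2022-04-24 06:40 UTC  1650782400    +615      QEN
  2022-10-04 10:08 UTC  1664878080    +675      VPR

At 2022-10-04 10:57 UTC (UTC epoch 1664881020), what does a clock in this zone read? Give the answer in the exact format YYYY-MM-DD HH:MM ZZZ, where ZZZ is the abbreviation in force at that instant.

2022-10-04 22:12 VPR

Query: 2022-10-04 10:57 UTC
Rule 5/5 (VPR, +11:15): 2022-10-04 10:08 UTC ≤ query < +∞
10·60 + 57 + 675 = 1332 min
1332 = 0·1440 + 1332; 1332 = 22·60 + 12 → 22:12, same day
→ 2022-10-04 22:12 VPR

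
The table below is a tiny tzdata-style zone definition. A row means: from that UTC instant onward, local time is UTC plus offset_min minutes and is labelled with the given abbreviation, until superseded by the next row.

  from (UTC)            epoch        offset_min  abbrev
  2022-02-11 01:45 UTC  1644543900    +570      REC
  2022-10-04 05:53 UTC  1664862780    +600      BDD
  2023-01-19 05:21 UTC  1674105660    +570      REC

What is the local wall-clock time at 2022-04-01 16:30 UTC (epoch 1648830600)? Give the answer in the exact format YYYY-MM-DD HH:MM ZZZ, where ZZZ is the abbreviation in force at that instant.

Query: 2022-04-01 16:30 UTC
Rule 1/3 (REC, +09:30): 2022-02-11 01:45 UTC ≤ query < 2022-10-04 05:53 UTC
16·60 + 30 + 570 = 1560 min
1560 = 1·1440 + 120; 120 = 2·60 + 0 → 02:00, 2022-04-01 + 1 day = 2022-04-02
→ 2022-04-02 02:00 REC

2022-04-02 02:00 REC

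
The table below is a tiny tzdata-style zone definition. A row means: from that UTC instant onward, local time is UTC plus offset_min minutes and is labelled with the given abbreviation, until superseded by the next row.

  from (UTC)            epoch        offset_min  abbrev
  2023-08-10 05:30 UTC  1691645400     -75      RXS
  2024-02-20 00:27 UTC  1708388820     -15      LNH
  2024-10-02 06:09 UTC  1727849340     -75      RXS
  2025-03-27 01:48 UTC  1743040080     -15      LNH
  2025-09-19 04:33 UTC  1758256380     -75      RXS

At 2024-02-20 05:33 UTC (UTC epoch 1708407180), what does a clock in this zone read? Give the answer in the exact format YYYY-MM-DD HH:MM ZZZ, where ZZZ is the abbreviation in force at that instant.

2024-02-20 05:18 LNH

Query: 2024-02-20 05:33 UTC
Rule 2/5 (LNH, -00:15): 2024-02-20 00:27 UTC ≤ query < 2024-10-02 06:09 UTC
5·60 + 33 - 15 = 318 min
318 = 0·1440 + 318; 318 = 5·60 + 18 → 05:18, same day
→ 2024-02-20 05:18 LNH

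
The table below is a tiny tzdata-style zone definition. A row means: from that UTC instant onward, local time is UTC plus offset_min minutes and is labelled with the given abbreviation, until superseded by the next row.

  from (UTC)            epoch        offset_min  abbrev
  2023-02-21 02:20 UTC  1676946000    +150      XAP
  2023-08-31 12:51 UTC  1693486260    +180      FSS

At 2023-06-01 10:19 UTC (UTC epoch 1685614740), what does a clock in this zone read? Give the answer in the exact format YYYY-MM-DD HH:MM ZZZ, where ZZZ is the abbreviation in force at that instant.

2023-06-01 12:49 XAP

Query: 2023-06-01 10:19 UTC
Rule 1/2 (XAP, +02:30): 2023-02-21 02:20 UTC ≤ query < 2023-08-31 12:51 UTC
10·60 + 19 + 150 = 769 min
769 = 0·1440 + 769; 769 = 12·60 + 49 → 12:49, same day
→ 2023-06-01 12:49 XAP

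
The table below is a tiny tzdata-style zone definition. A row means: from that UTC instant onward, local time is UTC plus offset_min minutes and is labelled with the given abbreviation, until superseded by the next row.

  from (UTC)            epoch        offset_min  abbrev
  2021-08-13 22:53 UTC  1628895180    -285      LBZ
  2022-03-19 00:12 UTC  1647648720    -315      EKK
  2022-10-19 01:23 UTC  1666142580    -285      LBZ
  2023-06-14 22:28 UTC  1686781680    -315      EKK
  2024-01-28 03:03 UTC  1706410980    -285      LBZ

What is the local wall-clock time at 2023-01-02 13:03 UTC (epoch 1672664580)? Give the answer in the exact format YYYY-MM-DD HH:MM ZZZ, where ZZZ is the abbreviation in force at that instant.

2023-01-02 08:18 LBZ

Query: 2023-01-02 13:03 UTC
Rule 3/5 (LBZ, -04:45): 2022-10-19 01:23 UTC ≤ query < 2023-06-14 22:28 UTC
13·60 + 3 - 285 = 498 min
498 = 0·1440 + 498; 498 = 8·60 + 18 → 08:18, same day
→ 2023-01-02 08:18 LBZ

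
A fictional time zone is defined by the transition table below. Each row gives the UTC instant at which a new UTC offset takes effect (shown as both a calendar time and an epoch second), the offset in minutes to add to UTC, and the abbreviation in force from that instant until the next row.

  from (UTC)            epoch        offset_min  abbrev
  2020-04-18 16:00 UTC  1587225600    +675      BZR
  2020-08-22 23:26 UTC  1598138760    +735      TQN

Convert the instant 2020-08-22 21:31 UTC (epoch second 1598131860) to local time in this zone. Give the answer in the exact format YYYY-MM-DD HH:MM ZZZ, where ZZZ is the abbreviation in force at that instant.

2020-08-23 08:46 BZR

Query: 2020-08-22 21:31 UTC
Rule 1/2 (BZR, +11:15): 2020-04-18 16:00 UTC ≤ query < 2020-08-22 23:26 UTC
21·60 + 31 + 675 = 1966 min
1966 = 1·1440 + 526; 526 = 8·60 + 46 → 08:46, 2020-08-22 + 1 day = 2020-08-23
→ 2020-08-23 08:46 BZR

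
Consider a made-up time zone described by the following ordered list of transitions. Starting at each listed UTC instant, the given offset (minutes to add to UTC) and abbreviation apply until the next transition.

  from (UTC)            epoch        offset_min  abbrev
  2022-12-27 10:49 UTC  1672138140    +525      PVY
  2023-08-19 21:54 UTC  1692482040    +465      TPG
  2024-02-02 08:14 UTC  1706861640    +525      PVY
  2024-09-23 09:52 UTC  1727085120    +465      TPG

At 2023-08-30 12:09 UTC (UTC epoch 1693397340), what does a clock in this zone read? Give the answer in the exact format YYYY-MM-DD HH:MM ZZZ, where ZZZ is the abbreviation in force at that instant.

2023-08-30 19:54 TPG

Query: 2023-08-30 12:09 UTC
Rule 2/4 (TPG, +07:45): 2023-08-19 21:54 UTC ≤ query < 2024-02-02 08:14 UTC
12·60 + 9 + 465 = 1194 min
1194 = 0·1440 + 1194; 1194 = 19·60 + 54 → 19:54, same day
→ 2023-08-30 19:54 TPG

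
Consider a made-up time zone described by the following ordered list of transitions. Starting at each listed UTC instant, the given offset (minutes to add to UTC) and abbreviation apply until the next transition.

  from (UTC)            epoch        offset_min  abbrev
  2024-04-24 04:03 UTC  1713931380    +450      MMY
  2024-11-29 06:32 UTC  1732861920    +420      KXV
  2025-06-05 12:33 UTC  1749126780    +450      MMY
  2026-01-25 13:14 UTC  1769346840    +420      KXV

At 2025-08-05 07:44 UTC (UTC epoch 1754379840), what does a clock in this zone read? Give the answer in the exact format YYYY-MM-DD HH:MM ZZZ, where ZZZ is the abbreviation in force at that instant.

Query: 2025-08-05 07:44 UTC
Rule 3/4 (MMY, +07:30): 2025-06-05 12:33 UTC ≤ query < 2026-01-25 13:14 UTC
7·60 + 44 + 450 = 914 min
914 = 0·1440 + 914; 914 = 15·60 + 14 → 15:14, same day
→ 2025-08-05 15:14 MMY

2025-08-05 15:14 MMY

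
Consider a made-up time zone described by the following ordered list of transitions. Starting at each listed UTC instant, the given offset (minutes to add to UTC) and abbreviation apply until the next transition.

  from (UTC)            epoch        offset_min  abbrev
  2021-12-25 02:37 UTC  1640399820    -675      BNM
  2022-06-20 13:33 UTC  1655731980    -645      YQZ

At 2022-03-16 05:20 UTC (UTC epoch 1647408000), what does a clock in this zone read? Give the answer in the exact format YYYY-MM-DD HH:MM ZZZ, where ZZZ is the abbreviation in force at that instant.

Query: 2022-03-16 05:20 UTC
Rule 1/2 (BNM, -11:15): 2021-12-25 02:37 UTC ≤ query < 2022-06-20 13:33 UTC
5·60 + 20 - 675 = -355 min
-355 = -1·1440 + 1085; 1085 = 18·60 + 5 → 18:05, 2022-03-16 - 1 day = 2022-03-15
→ 2022-03-15 18:05 BNM

2022-03-15 18:05 BNM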